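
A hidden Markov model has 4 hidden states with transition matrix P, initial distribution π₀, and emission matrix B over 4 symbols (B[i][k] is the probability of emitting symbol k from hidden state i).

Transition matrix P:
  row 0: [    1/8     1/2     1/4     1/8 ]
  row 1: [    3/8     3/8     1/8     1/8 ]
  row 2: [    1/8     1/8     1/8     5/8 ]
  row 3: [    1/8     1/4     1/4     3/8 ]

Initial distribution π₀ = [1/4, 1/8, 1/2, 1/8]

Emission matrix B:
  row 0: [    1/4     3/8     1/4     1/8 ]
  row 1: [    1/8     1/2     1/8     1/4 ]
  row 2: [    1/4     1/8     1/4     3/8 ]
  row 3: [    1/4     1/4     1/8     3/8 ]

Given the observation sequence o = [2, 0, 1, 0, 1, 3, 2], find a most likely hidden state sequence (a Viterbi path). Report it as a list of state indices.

t=0: δ = [6.250e-02, 1.562e-02, 1.250e-01, 1.562e-02]  (obs o_0=2)
t=1: δ = [3.906e-03, 3.906e-03, 3.906e-03, 1.953e-02]  ψ = [2, 0, 0, 2]  (obs o_1=0)
t=2: δ = [9.155e-04, 2.441e-03, 6.104e-04, 1.831e-03]  ψ = [3, 3, 3, 3]  (obs o_2=1)
t=3: δ = [2.289e-04, 1.144e-04, 1.144e-04, 1.717e-04]  ψ = [1, 1, 3, 3]  (obs o_3=0)
t=4: δ = [1.609e-05, 5.722e-05, 7.153e-06, 1.788e-05]  ψ = [1, 0, 0, 2]  (obs o_4=1)
t=5: δ = [2.682e-06, 5.364e-06, 2.682e-06, 2.682e-06]  ψ = [1, 1, 1, 1]  (obs o_5=3)
t=6: δ = [5.029e-07, 2.515e-07, 1.676e-07, 2.095e-07]  ψ = [1, 1, 0, 2]  (obs o_6=2)
backtrack: best end state = 0; path = [2, 3, 1, 0, 1, 1, 0]

path = [2, 3, 1, 0, 1, 1, 0]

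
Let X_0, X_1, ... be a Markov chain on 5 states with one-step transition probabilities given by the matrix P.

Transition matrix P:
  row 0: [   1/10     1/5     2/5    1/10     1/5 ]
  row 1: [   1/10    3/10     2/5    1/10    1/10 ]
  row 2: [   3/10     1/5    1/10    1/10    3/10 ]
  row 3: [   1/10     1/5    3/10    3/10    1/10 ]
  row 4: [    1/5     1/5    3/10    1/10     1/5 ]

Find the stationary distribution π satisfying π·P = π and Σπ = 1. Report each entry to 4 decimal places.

π = [0.1760, 0.2222, 0.2832, 0.1250, 0.1936]

Balance equations π_j = Σ_i π_i·P[i][j]:
  π_0 = 1/10·π_0 + 1/10·π_1 + 3/10·π_2 + 1/10·π_3 + 1/5·π_4
  π_1 = 1/5·π_0 + 3/10·π_1 + 1/5·π_2 + 1/5·π_3 + 1/5·π_4
  π_2 = 2/5·π_0 + 2/5·π_1 + 1/10·π_2 + 3/10·π_3 + 3/10·π_4
  π_3 = 1/10·π_0 + 1/10·π_1 + 1/10·π_2 + 3/10·π_3 + 1/10·π_4
  normalize: π_0 + π_1 + π_2 + π_3 + π_4 = 1
Solving the linear system gives exactly π = [415/2358, 2/9, 2671/9432, 1/8, 913/4716].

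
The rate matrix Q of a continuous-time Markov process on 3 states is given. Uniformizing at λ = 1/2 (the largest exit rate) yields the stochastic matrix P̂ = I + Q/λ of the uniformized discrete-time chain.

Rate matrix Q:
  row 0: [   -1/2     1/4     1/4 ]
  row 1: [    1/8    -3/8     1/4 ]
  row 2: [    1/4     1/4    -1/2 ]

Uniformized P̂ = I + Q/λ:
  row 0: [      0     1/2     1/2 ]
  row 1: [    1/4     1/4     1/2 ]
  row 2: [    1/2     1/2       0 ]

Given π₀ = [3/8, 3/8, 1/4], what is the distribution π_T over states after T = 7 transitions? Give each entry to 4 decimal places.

π = [0.2660, 0.4000, 0.3340]

t=0: π = [0.3750, 0.3750, 0.2500]
t=1: π = [0.2188, 0.4063, 0.3750]
t=2: π = [0.2891, 0.3984, 0.3125]
t=3: π = [0.2559, 0.4004, 0.3438]
t=4: π = [0.2720, 0.3999, 0.3281]
t=5: π = [0.2640, 0.4000, 0.3359]
t=6: π = [0.2680, 0.4000, 0.3320]
t=7: π = [0.2660, 0.4000, 0.3340]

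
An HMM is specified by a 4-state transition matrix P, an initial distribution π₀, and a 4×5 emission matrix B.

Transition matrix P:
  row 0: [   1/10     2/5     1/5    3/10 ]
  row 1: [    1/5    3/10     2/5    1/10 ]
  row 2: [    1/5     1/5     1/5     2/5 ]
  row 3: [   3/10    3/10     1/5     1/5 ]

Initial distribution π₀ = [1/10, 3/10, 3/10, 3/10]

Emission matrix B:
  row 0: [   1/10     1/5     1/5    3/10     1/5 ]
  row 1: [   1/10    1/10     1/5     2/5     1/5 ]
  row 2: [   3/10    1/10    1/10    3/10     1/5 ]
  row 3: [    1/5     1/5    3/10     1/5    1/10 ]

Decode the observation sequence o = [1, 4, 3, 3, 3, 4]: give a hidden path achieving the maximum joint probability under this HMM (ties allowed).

t=0: δ = [2.000e-02, 3.000e-02, 3.000e-02, 6.000e-02]  (obs o_0=1)
t=1: δ = [3.600e-03, 3.600e-03, 2.400e-03, 1.200e-03]  ψ = [3, 3, 1, 2]  (obs o_1=4)
t=2: δ = [2.160e-04, 5.760e-04, 4.320e-04, 2.160e-04]  ψ = [1, 0, 1, 0]  (obs o_2=3)
t=3: δ = [3.456e-05, 6.912e-05, 6.912e-05, 3.456e-05]  ψ = [1, 1, 1, 2]  (obs o_3=3)
t=4: δ = [4.147e-06, 8.294e-06, 8.294e-06, 5.530e-06]  ψ = [1, 1, 1, 2]  (obs o_4=3)
t=5: δ = [3.318e-07, 4.977e-07, 6.636e-07, 3.318e-07]  ψ = [1, 1, 1, 2]  (obs o_5=4)
backtrack: best end state = 2; path = [3, 0, 1, 1, 1, 2]

path = [3, 0, 1, 1, 1, 2]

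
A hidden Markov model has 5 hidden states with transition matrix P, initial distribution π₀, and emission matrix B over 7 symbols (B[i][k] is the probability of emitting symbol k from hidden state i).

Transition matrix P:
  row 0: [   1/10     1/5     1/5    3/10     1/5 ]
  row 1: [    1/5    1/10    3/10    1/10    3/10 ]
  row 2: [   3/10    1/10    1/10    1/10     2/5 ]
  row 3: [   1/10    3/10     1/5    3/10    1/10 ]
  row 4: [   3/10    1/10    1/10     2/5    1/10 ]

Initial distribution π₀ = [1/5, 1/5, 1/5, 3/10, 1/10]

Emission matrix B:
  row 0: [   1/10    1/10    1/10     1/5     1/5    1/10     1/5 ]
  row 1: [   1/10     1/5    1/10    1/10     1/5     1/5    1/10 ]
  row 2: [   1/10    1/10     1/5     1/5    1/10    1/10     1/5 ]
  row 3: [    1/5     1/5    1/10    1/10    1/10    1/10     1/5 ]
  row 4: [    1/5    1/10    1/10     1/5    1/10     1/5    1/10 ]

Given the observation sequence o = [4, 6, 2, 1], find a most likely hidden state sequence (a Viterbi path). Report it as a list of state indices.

path = [1, 2, 4, 3]

t=0: δ = [4.000e-02, 4.000e-02, 2.000e-02, 3.000e-02, 1.000e-02]  (obs o_0=4)
t=1: δ = [1.600e-03, 9.000e-04, 2.400e-03, 2.400e-03, 1.200e-03]  ψ = [1, 3, 1, 0, 1]  (obs o_1=6)
t=2: δ = [7.200e-05, 7.200e-05, 9.600e-05, 7.200e-05, 9.600e-05]  ψ = [2, 3, 3, 3, 2]  (obs o_2=2)
t=3: δ = [2.880e-06, 4.320e-06, 2.160e-06, 7.680e-06, 3.840e-06]  ψ = [2, 3, 1, 4, 2]  (obs o_3=1)
backtrack: best end state = 3; path = [1, 2, 4, 3]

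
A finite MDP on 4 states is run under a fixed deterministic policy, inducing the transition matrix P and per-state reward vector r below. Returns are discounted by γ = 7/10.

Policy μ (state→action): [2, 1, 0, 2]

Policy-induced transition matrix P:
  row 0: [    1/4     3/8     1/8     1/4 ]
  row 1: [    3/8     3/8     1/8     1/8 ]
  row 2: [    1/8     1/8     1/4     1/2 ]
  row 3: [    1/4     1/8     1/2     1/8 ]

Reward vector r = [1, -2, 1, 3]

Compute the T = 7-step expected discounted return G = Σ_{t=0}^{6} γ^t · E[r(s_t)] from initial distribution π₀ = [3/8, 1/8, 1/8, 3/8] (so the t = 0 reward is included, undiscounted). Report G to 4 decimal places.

t=0: π = [0.3750, 0.1250, 0.1250, 0.3750], E[r] = 1.3750, γ^t·E[r] = 1.375000, running G = 1.375000
t=1: π = [0.2500, 0.2500, 0.2813, 0.2188], E[r] = 0.6875, γ^t·E[r] = 0.481250, running G = 1.856250
t=2: π = [0.2461, 0.2500, 0.2422, 0.2617], E[r] = 0.7734, γ^t·E[r] = 0.378984, running G = 2.235234
t=3: π = [0.2510, 0.2490, 0.2534, 0.2466], E[r] = 0.7461, γ^t·E[r] = 0.255910, running G = 2.491145
t=4: π = [0.2495, 0.2500, 0.2491, 0.2514], E[r] = 0.7528, γ^t·E[r] = 0.180749, running G = 2.671894
t=5: π = [0.2501, 0.2499, 0.2504, 0.2496], E[r] = 0.7496, γ^t·E[r] = 0.125991, running G = 2.797885
t=6: π = [0.2499, 0.2500, 0.2499, 0.2502], E[r] = 0.7504, γ^t·E[r] = 0.088280, running G = 2.886164

G = 2.8862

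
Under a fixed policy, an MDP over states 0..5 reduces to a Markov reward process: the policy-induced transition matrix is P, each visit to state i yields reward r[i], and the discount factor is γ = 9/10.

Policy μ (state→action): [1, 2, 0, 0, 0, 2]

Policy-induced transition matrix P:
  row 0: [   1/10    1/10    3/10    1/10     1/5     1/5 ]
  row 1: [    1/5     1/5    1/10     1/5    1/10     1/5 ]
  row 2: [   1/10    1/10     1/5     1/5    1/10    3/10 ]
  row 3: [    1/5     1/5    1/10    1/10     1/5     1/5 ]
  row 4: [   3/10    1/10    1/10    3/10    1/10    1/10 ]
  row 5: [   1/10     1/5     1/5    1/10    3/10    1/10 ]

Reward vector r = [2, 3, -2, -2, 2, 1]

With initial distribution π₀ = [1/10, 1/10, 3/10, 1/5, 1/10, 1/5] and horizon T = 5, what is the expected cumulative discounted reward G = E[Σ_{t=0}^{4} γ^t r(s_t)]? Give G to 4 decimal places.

t=0: π = [0.1000, 0.1000, 0.3000, 0.2000, 0.1000, 0.2000], E[r] = -0.1000, γ^t·E[r] = -0.100000, running G = -0.100000
t=1: π = [0.1500, 0.1500, 0.1700, 0.1600, 0.1700, 0.2000], E[r] = 0.6300, γ^t·E[r] = 0.567000, running G = 0.467000
t=2: π = [0.1650, 0.1510, 0.1670, 0.1660, 0.1710, 0.1800], E[r] = 0.6390, γ^t·E[r] = 0.517590, running G = 0.984590
t=3: π = [0.1659, 0.1497, 0.1677, 0.1660, 0.1691, 0.1816], E[r] = 0.6333, γ^t·E[r] = 0.461676, running G = 1.446266
t=4: π = [0.1654, 0.1497, 0.1681, 0.1656, 0.1695, 0.1817], E[r] = 0.6334, γ^t·E[r] = 0.415541, running G = 1.861807

G = 1.8618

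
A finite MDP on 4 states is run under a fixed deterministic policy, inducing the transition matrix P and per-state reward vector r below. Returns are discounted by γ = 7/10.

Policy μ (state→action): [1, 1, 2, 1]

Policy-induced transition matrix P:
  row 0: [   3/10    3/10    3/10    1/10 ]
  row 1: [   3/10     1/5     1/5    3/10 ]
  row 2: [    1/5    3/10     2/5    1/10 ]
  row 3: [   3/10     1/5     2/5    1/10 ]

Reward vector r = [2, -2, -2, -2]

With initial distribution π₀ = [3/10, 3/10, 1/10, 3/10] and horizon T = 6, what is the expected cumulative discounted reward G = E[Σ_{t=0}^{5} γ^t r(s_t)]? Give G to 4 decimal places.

G = -2.5385

t=0: π = [0.3000, 0.3000, 0.1000, 0.3000], E[r] = -0.8000, γ^t·E[r] = -0.800000, running G = -0.800000
t=1: π = [0.2900, 0.2400, 0.3100, 0.1600], E[r] = -0.8400, γ^t·E[r] = -0.588000, running G = -1.388000
t=2: π = [0.2690, 0.2600, 0.3230, 0.1480], E[r] = -0.9240, γ^t·E[r] = -0.452760, running G = -1.840760
t=3: π = [0.2677, 0.2592, 0.3211, 0.1520], E[r] = -0.9292, γ^t·E[r] = -0.318716, running G = -2.159476
t=4: π = [0.2679, 0.2589, 0.3214, 0.1518], E[r] = -0.9284, γ^t·E[r] = -0.222918, running G = -2.382394
t=5: π = [0.2679, 0.2589, 0.3214, 0.1518], E[r] = -0.9286, γ^t·E[r] = -0.156062, running G = -2.538456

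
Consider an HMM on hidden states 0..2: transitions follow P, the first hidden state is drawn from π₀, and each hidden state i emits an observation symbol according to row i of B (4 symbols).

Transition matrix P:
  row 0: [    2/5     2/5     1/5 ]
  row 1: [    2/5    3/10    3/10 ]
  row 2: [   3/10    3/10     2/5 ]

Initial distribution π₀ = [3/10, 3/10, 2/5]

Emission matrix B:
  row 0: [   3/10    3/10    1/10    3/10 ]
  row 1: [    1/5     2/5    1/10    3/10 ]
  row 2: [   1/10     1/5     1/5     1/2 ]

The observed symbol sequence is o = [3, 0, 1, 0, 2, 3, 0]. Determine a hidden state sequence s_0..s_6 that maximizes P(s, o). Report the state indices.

t=0: δ = [9.000e-02, 9.000e-02, 2.000e-01]  (obs o_0=3)
t=1: δ = [1.800e-02, 1.200e-02, 8.000e-03]  ψ = [2, 2, 2]  (obs o_1=0)
t=2: δ = [2.160e-03, 2.880e-03, 7.200e-04]  ψ = [0, 0, 0]  (obs o_2=1)
t=3: δ = [3.456e-04, 1.728e-04, 8.640e-05]  ψ = [1, 0, 1]  (obs o_3=0)
t=4: δ = [1.382e-05, 1.382e-05, 1.382e-05]  ψ = [0, 0, 0]  (obs o_4=2)
t=5: δ = [1.659e-06, 1.659e-06, 2.765e-06]  ψ = [0, 0, 2]  (obs o_5=3)
t=6: δ = [2.488e-07, 1.659e-07, 1.106e-07]  ψ = [2, 2, 2]  (obs o_6=0)
backtrack: best end state = 0; path = [2, 0, 1, 0, 2, 2, 0]

path = [2, 0, 1, 0, 2, 2, 0]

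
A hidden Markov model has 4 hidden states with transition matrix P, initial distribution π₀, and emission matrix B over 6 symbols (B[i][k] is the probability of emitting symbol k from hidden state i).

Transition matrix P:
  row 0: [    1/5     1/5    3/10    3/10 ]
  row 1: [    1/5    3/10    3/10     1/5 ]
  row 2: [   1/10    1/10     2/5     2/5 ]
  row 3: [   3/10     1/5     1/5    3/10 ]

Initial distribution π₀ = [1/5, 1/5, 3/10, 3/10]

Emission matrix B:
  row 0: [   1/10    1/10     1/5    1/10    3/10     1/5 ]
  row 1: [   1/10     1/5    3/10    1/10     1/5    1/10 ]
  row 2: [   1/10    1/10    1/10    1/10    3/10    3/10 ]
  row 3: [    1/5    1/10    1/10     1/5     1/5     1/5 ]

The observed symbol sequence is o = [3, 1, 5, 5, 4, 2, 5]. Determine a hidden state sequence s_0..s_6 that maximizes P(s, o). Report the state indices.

t=0: δ = [2.000e-02, 2.000e-02, 3.000e-02, 6.000e-02]  (obs o_0=3)
t=1: δ = [1.800e-03, 2.400e-03, 1.200e-03, 1.800e-03]  ψ = [3, 3, 2, 3]  (obs o_1=1)
t=2: δ = [1.080e-04, 7.200e-05, 2.160e-04, 1.080e-04]  ψ = [3, 1, 1, 0]  (obs o_2=5)
t=3: δ = [6.480e-06, 2.160e-06, 2.592e-05, 1.728e-05]  ψ = [3, 0, 2, 2]  (obs o_3=5)
t=4: δ = [1.555e-06, 6.912e-07, 3.110e-06, 2.074e-06]  ψ = [3, 3, 2, 2]  (obs o_4=4)
t=5: δ = [1.244e-07, 1.244e-07, 1.244e-07, 1.244e-07]  ψ = [3, 3, 2, 2]  (obs o_5=2)
t=6: δ = [7.465e-09, 3.732e-09, 1.493e-08, 9.953e-09]  ψ = [3, 1, 2, 2]  (obs o_6=5)
backtrack: best end state = 2; path = [3, 1, 2, 2, 2, 2, 2]

path = [3, 1, 2, 2, 2, 2, 2]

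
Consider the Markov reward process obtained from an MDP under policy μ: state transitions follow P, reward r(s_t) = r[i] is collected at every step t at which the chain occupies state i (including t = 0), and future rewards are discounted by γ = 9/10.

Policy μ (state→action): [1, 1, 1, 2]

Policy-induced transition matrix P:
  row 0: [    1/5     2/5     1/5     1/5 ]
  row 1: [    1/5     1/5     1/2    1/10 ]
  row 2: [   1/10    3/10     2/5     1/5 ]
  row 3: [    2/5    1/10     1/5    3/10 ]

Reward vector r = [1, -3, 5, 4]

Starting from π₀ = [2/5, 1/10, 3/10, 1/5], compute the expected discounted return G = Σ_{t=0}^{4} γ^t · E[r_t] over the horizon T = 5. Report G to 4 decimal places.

G = 8.1306

t=0: π = [0.4000, 0.1000, 0.3000, 0.2000], E[r] = 2.4000, γ^t·E[r] = 2.400000, running G = 2.400000
t=1: π = [0.2100, 0.2900, 0.2900, 0.2100], E[r] = 1.6300, γ^t·E[r] = 1.467000, running G = 3.867000
t=2: π = [0.2130, 0.2500, 0.3450, 0.1920], E[r] = 1.9560, γ^t·E[r] = 1.584360, running G = 5.451360
t=3: π = [0.2039, 0.2579, 0.3440, 0.1942], E[r] = 1.9270, γ^t·E[r] = 1.404783, running G = 6.856143
t=4: π = [0.2044, 0.2558, 0.3462, 0.1936], E[r] = 1.9425, γ^t·E[r] = 1.274494, running G = 8.130637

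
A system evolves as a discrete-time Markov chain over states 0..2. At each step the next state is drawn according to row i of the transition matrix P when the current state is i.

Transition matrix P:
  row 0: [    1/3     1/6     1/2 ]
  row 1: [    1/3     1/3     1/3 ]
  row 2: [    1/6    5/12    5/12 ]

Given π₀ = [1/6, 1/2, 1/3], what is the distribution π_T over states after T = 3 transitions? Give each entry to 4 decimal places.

t=0: π = [0.1667, 0.5000, 0.3333]
t=1: π = [0.2778, 0.3333, 0.3889]
t=2: π = [0.2685, 0.3194, 0.4120]
t=3: π = [0.2647, 0.3229, 0.4124]

π = [0.2647, 0.3229, 0.4124]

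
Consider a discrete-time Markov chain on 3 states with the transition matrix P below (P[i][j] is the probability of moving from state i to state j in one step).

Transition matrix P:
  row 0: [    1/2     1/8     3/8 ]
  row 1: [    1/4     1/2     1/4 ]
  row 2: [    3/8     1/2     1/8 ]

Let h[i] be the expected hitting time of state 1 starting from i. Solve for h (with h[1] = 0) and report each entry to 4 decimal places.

h = [4.2105, 0.0000, 2.9474]

First-step conditioning: h[1] = 0; for i ≠ 1, h[i] = 1 + Σ_k P[i][k]·h[k].
  h[0] = 1 + 1/2·h[0] + 3/8·h[2]
  h[2] = 1 + 3/8·h[0] + 1/8·h[2]
Solving the 2×2 linear system over states ≠ 1 gives exactly h = [80/19, 0, 56/19] (h[1] = 0 is the target).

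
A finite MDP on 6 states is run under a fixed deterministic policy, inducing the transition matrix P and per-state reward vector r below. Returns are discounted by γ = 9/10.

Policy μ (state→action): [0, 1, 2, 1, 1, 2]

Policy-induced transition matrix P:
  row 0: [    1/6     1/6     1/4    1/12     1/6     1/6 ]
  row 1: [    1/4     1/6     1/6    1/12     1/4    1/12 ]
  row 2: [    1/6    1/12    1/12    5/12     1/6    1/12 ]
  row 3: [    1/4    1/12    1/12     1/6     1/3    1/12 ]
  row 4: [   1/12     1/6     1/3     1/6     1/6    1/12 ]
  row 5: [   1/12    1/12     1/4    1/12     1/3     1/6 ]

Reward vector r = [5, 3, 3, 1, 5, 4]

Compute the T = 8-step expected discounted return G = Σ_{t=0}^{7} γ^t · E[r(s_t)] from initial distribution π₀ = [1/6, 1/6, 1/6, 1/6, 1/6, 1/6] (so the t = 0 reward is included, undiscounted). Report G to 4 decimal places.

t=0: π = [0.1667, 0.1667, 0.1667, 0.1667, 0.1667, 0.1667], E[r] = 3.5000, γ^t·E[r] = 3.500000, running G = 3.500000
t=1: π = [0.1667, 0.1250, 0.1944, 0.1667, 0.2361, 0.1111], E[r] = 3.5833, γ^t·E[r] = 3.225000, running G = 6.725000
t=2: π = [0.1620, 0.1273, 0.1991, 0.1817, 0.2234, 0.1065], E[r] = 3.5139, γ^t·E[r] = 2.846250, running G = 9.571250
t=3: π = [0.1649, 0.1261, 0.1945, 0.1834, 0.2253, 0.1057], E[r] = 3.5193, γ^t·E[r] = 2.565563, running G = 12.136813
t=4: π = [0.1649, 0.1264, 0.1953, 0.1822, 0.2254, 0.1059], E[r] = 3.5219, γ^t·E[r] = 2.310704, running G = 14.447517
t=5: π = [0.1648, 0.1264, 0.1953, 0.1824, 0.2252, 0.1059], E[r] = 3.5211, γ^t·E[r] = 2.079179, running G = 16.526696
t=6: π = [0.1648, 0.1264, 0.1953, 0.1824, 0.2252, 0.1059], E[r] = 3.5212, γ^t·E[r] = 1.871294, running G = 18.397991
t=7: π = [0.1648, 0.1264, 0.1953, 0.1824, 0.2252, 0.1059], E[r] = 3.5212, γ^t·E[r] = 1.684176, running G = 20.082167

G = 20.0822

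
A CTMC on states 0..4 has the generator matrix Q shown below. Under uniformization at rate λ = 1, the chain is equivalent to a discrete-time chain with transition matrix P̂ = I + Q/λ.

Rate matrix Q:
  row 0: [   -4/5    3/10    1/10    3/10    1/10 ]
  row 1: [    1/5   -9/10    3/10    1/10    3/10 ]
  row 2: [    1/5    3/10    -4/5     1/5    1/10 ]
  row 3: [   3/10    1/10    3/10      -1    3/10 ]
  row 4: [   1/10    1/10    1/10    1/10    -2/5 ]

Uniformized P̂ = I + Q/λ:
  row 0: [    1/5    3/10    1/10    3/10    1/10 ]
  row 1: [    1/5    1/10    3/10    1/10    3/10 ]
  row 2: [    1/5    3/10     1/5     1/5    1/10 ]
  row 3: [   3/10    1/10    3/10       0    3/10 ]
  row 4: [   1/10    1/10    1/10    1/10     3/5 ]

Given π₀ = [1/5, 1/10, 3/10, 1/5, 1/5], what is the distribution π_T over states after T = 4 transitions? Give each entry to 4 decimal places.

π = [0.1828, 0.1735, 0.1819, 0.1410, 0.3208]

t=0: π = [0.2000, 0.1000, 0.3000, 0.2000, 0.2000]
t=1: π = [0.2000, 0.2000, 0.1900, 0.1500, 0.2600]
t=2: π = [0.1890, 0.1780, 0.1890, 0.1440, 0.3000]
t=3: π = [0.1844, 0.1756, 0.1833, 0.1423, 0.3144]
t=4: π = [0.1828, 0.1735, 0.1819, 0.1410, 0.3208]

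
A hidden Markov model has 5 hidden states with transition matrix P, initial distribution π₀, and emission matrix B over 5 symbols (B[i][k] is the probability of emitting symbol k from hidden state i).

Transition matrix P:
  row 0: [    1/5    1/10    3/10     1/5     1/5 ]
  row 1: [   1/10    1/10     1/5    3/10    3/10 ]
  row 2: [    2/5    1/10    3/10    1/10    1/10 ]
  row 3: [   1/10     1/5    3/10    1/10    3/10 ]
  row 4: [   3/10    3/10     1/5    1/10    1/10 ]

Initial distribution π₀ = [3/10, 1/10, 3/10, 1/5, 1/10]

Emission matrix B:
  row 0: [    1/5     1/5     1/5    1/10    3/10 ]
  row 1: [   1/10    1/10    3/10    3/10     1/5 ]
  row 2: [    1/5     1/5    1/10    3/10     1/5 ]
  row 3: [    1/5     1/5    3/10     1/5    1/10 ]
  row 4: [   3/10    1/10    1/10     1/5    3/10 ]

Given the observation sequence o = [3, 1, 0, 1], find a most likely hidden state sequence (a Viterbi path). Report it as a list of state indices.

t=0: δ = [3.000e-02, 3.000e-02, 9.000e-02, 4.000e-02, 2.000e-02]  (obs o_0=3)
t=1: δ = [7.200e-03, 9.000e-04, 5.400e-03, 1.800e-03, 1.200e-03]  ψ = [2, 2, 2, 1, 3]  (obs o_1=1)
t=2: δ = [4.320e-04, 7.200e-05, 4.320e-04, 2.880e-04, 4.320e-04]  ψ = [2, 0, 0, 0, 0]  (obs o_2=0)
t=3: δ = [3.456e-05, 1.296e-05, 2.592e-05, 1.728e-05, 8.640e-06]  ψ = [2, 4, 0, 0, 0]  (obs o_3=1)
backtrack: best end state = 0; path = [2, 0, 2, 0]

path = [2, 0, 2, 0]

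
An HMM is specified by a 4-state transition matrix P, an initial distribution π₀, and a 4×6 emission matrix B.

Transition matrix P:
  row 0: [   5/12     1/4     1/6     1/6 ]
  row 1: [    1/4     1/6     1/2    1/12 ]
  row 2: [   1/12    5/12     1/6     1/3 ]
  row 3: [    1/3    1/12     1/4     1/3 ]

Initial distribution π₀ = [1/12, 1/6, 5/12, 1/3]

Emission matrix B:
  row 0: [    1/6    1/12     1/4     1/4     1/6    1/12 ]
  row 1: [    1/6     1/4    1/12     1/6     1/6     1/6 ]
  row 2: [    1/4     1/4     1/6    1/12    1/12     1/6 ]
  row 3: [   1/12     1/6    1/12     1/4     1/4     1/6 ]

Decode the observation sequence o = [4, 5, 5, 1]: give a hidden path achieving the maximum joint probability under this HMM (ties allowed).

t=0: δ = [1.389e-02, 2.778e-02, 3.472e-02, 8.333e-02]  (obs o_0=4)
t=1: δ = [2.315e-03, 2.411e-03, 3.472e-03, 4.630e-03]  ψ = [3, 2, 3, 3]  (obs o_1=5)
t=2: δ = [1.286e-04, 2.411e-04, 2.009e-04, 2.572e-04]  ψ = [3, 2, 1, 3]  (obs o_2=5)
t=3: δ = [7.144e-06, 2.093e-05, 3.014e-05, 1.429e-05]  ψ = [3, 2, 1, 3]  (obs o_3=1)
backtrack: best end state = 2; path = [3, 2, 1, 2]

path = [3, 2, 1, 2]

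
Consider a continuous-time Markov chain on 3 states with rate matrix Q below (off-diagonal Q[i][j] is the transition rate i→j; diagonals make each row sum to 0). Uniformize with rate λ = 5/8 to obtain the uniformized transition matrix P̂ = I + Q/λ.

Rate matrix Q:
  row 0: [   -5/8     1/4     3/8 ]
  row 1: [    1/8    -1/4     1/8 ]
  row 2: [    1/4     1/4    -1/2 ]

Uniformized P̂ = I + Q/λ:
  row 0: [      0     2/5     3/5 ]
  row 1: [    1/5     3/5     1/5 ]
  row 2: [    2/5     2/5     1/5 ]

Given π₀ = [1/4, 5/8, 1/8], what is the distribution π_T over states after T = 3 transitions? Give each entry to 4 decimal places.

t=0: π = [0.2500, 0.6250, 0.1250]
t=1: π = [0.1750, 0.5250, 0.3000]
t=2: π = [0.2250, 0.5050, 0.2700]
t=3: π = [0.2090, 0.5010, 0.2900]

π = [0.2090, 0.5010, 0.2900]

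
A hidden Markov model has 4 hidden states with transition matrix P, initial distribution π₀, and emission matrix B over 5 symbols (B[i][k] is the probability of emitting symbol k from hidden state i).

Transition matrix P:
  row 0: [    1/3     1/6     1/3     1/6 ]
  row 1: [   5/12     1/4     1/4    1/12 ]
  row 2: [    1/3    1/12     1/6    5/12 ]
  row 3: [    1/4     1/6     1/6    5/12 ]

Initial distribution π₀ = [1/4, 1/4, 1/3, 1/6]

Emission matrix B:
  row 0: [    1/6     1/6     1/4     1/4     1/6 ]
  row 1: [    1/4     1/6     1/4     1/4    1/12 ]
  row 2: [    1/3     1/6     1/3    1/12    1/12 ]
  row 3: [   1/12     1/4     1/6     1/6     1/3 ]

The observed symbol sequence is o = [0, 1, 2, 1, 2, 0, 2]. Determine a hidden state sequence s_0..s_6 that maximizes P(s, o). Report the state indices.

path = [2, 3, 3, 3, 0, 2, 0]

t=0: δ = [4.167e-02, 6.250e-02, 1.111e-01, 1.389e-02]  (obs o_0=0)
t=1: δ = [6.173e-03, 2.604e-03, 3.086e-03, 1.157e-02]  ψ = [2, 1, 2, 2]  (obs o_1=1)
t=2: δ = [7.234e-04, 4.823e-04, 6.859e-04, 8.038e-04]  ψ = [3, 3, 0, 3]  (obs o_2=2)
t=3: δ = [4.019e-05, 2.233e-05, 4.019e-05, 8.372e-05]  ψ = [0, 3, 0, 3]  (obs o_3=1)
t=4: δ = [5.233e-06, 3.489e-06, 4.651e-06, 5.814e-06]  ψ = [3, 3, 3, 3]  (obs o_4=2)
t=5: δ = [2.907e-07, 2.423e-07, 5.814e-07, 2.019e-07]  ψ = [0, 3, 0, 3]  (obs o_5=0)
t=6: δ = [4.845e-08, 1.514e-08, 3.230e-08, 4.038e-08]  ψ = [2, 1, 0, 2]  (obs o_6=2)
backtrack: best end state = 0; path = [2, 3, 3, 3, 0, 2, 0]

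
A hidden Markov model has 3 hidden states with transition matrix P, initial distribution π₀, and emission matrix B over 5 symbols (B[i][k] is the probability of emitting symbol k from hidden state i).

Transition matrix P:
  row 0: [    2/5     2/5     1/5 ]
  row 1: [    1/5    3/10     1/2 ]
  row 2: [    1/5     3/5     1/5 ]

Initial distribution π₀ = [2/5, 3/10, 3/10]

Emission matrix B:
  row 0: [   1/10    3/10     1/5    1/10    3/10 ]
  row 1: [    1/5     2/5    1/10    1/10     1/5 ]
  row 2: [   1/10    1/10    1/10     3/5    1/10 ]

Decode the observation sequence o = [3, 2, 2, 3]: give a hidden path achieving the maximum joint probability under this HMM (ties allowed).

t=0: δ = [4.000e-02, 3.000e-02, 1.800e-01]  (obs o_0=3)
t=1: δ = [7.200e-03, 1.080e-02, 3.600e-03]  ψ = [2, 2, 2]  (obs o_1=2)
t=2: δ = [5.760e-04, 3.240e-04, 5.400e-04]  ψ = [0, 1, 1]  (obs o_2=2)
t=3: δ = [2.304e-05, 3.240e-05, 9.720e-05]  ψ = [0, 2, 1]  (obs o_3=3)
backtrack: best end state = 2; path = [2, 1, 1, 2]

path = [2, 1, 1, 2]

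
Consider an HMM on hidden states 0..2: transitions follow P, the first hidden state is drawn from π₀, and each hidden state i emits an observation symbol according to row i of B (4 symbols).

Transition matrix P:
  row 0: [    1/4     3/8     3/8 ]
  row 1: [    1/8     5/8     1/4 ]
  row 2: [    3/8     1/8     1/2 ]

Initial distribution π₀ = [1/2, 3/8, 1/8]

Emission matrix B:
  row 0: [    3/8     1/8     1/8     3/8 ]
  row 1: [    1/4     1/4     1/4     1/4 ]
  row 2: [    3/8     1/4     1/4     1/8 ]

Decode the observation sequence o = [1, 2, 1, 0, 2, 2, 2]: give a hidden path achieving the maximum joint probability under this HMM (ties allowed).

path = [1, 1, 1, 1, 1, 1, 1]

t=0: δ = [6.250e-02, 9.375e-02, 3.125e-02]  (obs o_0=1)
t=1: δ = [1.953e-03, 1.465e-02, 5.859e-03]  ψ = [0, 1, 0]  (obs o_1=2)
t=2: δ = [2.747e-04, 2.289e-03, 9.155e-04]  ψ = [2, 1, 1]  (obs o_2=1)
t=3: δ = [1.287e-04, 3.576e-04, 2.146e-04]  ψ = [2, 1, 1]  (obs o_3=0)
t=4: δ = [1.006e-05, 5.588e-05, 2.682e-05]  ψ = [2, 1, 2]  (obs o_4=2)
t=5: δ = [1.257e-06, 8.731e-06, 3.492e-06]  ψ = [2, 1, 1]  (obs o_5=2)
t=6: δ = [1.637e-07, 1.364e-06, 5.457e-07]  ψ = [2, 1, 1]  (obs o_6=2)
backtrack: best end state = 1; path = [1, 1, 1, 1, 1, 1, 1]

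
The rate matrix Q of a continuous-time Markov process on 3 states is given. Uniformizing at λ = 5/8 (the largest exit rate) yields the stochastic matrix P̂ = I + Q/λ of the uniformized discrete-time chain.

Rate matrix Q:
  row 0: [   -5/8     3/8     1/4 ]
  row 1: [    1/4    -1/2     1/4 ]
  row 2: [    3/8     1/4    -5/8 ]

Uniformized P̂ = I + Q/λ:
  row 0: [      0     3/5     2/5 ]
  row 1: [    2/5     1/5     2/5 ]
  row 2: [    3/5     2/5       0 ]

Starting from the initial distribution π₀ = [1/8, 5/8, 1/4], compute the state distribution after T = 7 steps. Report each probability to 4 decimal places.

t=0: π = [0.1250, 0.6250, 0.2500]
t=1: π = [0.4000, 0.3000, 0.3000]
t=2: π = [0.3000, 0.4200, 0.2800]
t=3: π = [0.3360, 0.3760, 0.2880]
t=4: π = [0.3232, 0.3920, 0.2848]
t=5: π = [0.3277, 0.3862, 0.2861]
t=6: π = [0.3261, 0.3883, 0.2856]
t=7: π = [0.3267, 0.3876, 0.2858]

π = [0.3267, 0.3876, 0.2858]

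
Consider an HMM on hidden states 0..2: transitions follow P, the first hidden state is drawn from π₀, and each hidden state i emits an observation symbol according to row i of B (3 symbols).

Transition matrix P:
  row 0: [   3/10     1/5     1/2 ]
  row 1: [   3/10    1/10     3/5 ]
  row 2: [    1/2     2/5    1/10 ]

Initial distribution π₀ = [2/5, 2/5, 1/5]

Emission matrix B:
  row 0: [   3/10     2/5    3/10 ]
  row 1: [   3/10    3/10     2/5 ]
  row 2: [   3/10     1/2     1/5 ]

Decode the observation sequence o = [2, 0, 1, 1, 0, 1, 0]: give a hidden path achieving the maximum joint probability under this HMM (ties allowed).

path = [1, 2, 0, 2, 0, 2, 0]

t=0: δ = [1.200e-01, 1.600e-01, 4.000e-02]  (obs o_0=2)
t=1: δ = [1.440e-02, 7.200e-03, 2.880e-02]  ψ = [1, 0, 1]  (obs o_1=0)
t=2: δ = [5.760e-03, 3.456e-03, 3.600e-03]  ψ = [2, 2, 0]  (obs o_2=1)
t=3: δ = [7.200e-04, 4.320e-04, 1.440e-03]  ψ = [2, 2, 0]  (obs o_3=1)
t=4: δ = [2.160e-04, 1.728e-04, 1.080e-04]  ψ = [2, 2, 0]  (obs o_4=0)
t=5: δ = [2.592e-05, 1.296e-05, 5.400e-05]  ψ = [0, 0, 0]  (obs o_5=1)
t=6: δ = [8.100e-06, 6.480e-06, 3.888e-06]  ψ = [2, 2, 0]  (obs o_6=0)
backtrack: best end state = 0; path = [1, 2, 0, 2, 0, 2, 0]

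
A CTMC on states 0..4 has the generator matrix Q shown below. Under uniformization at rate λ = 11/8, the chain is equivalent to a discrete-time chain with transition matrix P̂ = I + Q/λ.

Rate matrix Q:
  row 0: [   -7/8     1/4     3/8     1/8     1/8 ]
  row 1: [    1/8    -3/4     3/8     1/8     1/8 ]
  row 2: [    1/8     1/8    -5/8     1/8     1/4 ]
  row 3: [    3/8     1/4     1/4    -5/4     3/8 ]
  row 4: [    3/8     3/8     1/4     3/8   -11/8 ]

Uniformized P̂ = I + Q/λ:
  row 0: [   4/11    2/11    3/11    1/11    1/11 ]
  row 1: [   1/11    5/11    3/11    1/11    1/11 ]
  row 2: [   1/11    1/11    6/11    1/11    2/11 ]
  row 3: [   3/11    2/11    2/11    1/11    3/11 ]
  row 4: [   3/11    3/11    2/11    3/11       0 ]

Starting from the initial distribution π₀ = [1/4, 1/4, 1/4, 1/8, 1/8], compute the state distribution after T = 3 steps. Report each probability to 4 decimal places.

π = [0.1869, 0.2254, 0.3428, 0.1144, 0.1305]

t=0: π = [0.2500, 0.2500, 0.2500, 0.1250, 0.1250]
t=1: π = [0.2045, 0.2386, 0.3182, 0.1136, 0.1250]
t=2: π = [0.1901, 0.2293, 0.3378, 0.1136, 0.1291]
t=3: π = [0.1869, 0.2254, 0.3428, 0.1144, 0.1305]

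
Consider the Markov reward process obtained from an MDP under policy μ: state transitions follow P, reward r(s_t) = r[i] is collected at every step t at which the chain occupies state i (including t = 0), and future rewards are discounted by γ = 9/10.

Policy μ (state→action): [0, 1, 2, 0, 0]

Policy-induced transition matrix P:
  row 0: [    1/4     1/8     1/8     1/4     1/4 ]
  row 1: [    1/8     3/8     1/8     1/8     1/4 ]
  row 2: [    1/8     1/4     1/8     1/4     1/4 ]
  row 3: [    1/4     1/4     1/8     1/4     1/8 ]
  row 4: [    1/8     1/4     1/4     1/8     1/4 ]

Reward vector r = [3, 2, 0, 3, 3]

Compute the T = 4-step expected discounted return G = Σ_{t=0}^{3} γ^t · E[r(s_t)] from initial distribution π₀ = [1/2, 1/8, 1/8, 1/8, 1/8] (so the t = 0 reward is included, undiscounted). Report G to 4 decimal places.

G = 8.1540

t=0: π = [0.5000, 0.1250, 0.1250, 0.1250, 0.1250], E[r] = 2.5000, γ^t·E[r] = 2.500000, running G = 2.500000
t=1: π = [0.2031, 0.2031, 0.1406, 0.2188, 0.2344], E[r] = 2.3750, γ^t·E[r] = 2.137500, running G = 4.637500
t=2: π = [0.1777, 0.2500, 0.1543, 0.1953, 0.2227], E[r] = 2.2871, γ^t·E[r] = 1.852559, running G = 6.490059
t=3: π = [0.1716, 0.2590, 0.1528, 0.1909, 0.2256], E[r] = 2.2825, γ^t·E[r] = 1.663921, running G = 8.153980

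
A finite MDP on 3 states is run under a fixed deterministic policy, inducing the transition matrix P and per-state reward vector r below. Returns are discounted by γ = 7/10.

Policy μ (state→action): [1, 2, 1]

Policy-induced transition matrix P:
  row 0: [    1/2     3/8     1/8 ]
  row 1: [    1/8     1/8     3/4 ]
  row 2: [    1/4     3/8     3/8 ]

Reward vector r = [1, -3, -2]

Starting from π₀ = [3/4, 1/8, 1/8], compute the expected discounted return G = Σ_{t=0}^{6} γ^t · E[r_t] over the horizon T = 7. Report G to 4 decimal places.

G = -2.5420

t=0: π = [0.7500, 0.1250, 0.1250], E[r] = 0.1250, γ^t·E[r] = 0.125000, running G = 0.125000
t=1: π = [0.4219, 0.3438, 0.2344], E[r] = -1.0781, γ^t·E[r] = -0.754688, running G = -0.629688
t=2: π = [0.3125, 0.2891, 0.3984], E[r] = -1.3516, γ^t·E[r] = -0.662266, running G = -1.291953
t=3: π = [0.2920, 0.3027, 0.4053], E[r] = -1.4268, γ^t·E[r] = -0.489378, running G = -1.781331
t=4: π = [0.2852, 0.2993, 0.4155], E[r] = -1.4438, γ^t·E[r] = -0.346668, running G = -2.127999
t=5: π = [0.2839, 0.3002, 0.4160], E[r] = -1.4485, γ^t·E[r] = -0.243457, running G = -2.371456
t=6: π = [0.2834, 0.3000, 0.4166], E[r] = -1.4496, γ^t·E[r] = -0.170546, running G = -2.542002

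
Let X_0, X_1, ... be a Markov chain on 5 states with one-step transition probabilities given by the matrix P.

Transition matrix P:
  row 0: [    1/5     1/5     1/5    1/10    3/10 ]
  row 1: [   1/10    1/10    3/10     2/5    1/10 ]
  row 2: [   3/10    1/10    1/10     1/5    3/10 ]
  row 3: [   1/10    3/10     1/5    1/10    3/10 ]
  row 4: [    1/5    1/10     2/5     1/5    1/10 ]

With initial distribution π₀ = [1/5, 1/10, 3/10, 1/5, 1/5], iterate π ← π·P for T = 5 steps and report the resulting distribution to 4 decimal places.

π = [0.1886, 0.1575, 0.2367, 0.1933, 0.2238]

t=0: π = [0.2000, 0.1000, 0.3000, 0.2000, 0.2000]
t=1: π = [0.2000, 0.1600, 0.2200, 0.1800, 0.2400]
t=2: π = [0.1880, 0.1560, 0.2420, 0.1940, 0.2200]
t=3: π = [0.1892, 0.1576, 0.2354, 0.1930, 0.2248]
t=4: π = [0.1885, 0.1575, 0.2372, 0.1933, 0.2235]
t=5: π = [0.1886, 0.1575, 0.2367, 0.1933, 0.2238]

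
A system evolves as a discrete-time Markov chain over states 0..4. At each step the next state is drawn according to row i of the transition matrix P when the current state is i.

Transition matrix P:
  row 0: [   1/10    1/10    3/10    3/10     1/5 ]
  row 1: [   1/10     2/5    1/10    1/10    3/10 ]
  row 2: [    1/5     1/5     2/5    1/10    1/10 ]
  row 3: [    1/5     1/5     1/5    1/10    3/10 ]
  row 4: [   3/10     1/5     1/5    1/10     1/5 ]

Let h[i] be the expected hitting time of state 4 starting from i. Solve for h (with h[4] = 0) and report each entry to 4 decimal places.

First-step conditioning: h[4] = 0; for i ≠ 4, h[i] = 1 + Σ_k P[i][k]·h[k].
  h[0] = 1 + 1/10·h[0] + 1/10·h[1] + 3/10·h[2] + 3/10·h[3]
  h[1] = 1 + 1/10·h[0] + 2/5·h[1] + 1/10·h[2] + 1/10·h[3]
  h[2] = 1 + 1/5·h[0] + 1/5·h[1] + 2/5·h[2] + 1/10·h[3]
  h[3] = 1 + 1/5·h[0] + 1/5·h[1] + 1/5·h[2] + 1/10·h[3]
Solving the 4×4 linear system over states ≠ 4 gives exactly h = [389/82, 166/41, 435/82, 174/41, 0] (h[4] = 0 is the target).

h = [4.7439, 4.0488, 5.3049, 4.2439, 0.0000]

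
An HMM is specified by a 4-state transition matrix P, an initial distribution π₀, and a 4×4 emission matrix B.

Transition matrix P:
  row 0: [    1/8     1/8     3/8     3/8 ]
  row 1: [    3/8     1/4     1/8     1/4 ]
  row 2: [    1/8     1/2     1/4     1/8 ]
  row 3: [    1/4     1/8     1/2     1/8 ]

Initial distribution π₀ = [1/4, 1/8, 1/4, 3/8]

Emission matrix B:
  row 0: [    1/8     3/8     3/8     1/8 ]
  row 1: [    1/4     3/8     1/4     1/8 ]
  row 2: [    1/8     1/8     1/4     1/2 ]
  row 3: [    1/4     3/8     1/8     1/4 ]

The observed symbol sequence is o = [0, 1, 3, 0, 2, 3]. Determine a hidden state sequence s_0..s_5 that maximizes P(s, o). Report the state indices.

path = [3, 0, 2, 1, 0, 2]

t=0: δ = [3.125e-02, 3.125e-02, 3.125e-02, 9.375e-02]  (obs o_0=0)
t=1: δ = [8.789e-03, 5.859e-03, 5.859e-03, 4.395e-03]  ψ = [3, 2, 3, 0]  (obs o_1=1)
t=2: δ = [2.747e-04, 3.662e-04, 1.648e-03, 8.240e-04]  ψ = [1, 2, 0, 0]  (obs o_2=3)
t=3: δ = [2.575e-05, 2.060e-04, 5.150e-05, 5.150e-05]  ψ = [2, 2, 2, 2]  (obs o_3=0)
t=4: δ = [2.897e-05, 1.287e-05, 6.437e-06, 6.437e-06]  ψ = [1, 1, 1, 1]  (obs o_4=2)
t=5: δ = [6.035e-07, 4.526e-07, 5.431e-06, 2.716e-06]  ψ = [1, 0, 0, 0]  (obs o_5=3)
backtrack: best end state = 2; path = [3, 0, 2, 1, 0, 2]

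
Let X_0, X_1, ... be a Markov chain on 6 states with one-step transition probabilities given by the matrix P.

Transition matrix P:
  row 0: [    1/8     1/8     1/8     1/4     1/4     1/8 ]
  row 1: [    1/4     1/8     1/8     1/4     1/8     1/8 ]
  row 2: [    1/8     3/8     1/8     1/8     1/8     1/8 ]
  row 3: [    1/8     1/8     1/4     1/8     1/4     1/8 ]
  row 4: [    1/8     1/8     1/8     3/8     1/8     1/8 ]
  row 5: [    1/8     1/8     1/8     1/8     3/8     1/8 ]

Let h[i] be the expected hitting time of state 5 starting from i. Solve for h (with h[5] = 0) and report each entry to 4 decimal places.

h = [8.0000, 8.0000, 8.0000, 8.0000, 8.0000, 0.0000]

First-step conditioning: h[5] = 0; for i ≠ 5, h[i] = 1 + Σ_k P[i][k]·h[k].
  h[0] = 1 + 1/8·h[0] + 1/8·h[1] + 1/8·h[2] + 1/4·h[3] + 1/4·h[4]
  h[1] = 1 + 1/4·h[0] + 1/8·h[1] + 1/8·h[2] + 1/4·h[3] + 1/8·h[4]
  h[2] = 1 + 1/8·h[0] + 3/8·h[1] + 1/8·h[2] + 1/8·h[3] + 1/8·h[4]
  h[3] = 1 + 1/8·h[0] + 1/8·h[1] + 1/4·h[2] + 1/8·h[3] + 1/4·h[4]
  h[4] = 1 + 1/8·h[0] + 1/8·h[1] + 1/8·h[2] + 3/8·h[3] + 1/8·h[4]
Solving the 5×5 linear system over states ≠ 5 gives exactly h = [8, 8, 8, 8, 8, 0] (h[5] = 0 is the target).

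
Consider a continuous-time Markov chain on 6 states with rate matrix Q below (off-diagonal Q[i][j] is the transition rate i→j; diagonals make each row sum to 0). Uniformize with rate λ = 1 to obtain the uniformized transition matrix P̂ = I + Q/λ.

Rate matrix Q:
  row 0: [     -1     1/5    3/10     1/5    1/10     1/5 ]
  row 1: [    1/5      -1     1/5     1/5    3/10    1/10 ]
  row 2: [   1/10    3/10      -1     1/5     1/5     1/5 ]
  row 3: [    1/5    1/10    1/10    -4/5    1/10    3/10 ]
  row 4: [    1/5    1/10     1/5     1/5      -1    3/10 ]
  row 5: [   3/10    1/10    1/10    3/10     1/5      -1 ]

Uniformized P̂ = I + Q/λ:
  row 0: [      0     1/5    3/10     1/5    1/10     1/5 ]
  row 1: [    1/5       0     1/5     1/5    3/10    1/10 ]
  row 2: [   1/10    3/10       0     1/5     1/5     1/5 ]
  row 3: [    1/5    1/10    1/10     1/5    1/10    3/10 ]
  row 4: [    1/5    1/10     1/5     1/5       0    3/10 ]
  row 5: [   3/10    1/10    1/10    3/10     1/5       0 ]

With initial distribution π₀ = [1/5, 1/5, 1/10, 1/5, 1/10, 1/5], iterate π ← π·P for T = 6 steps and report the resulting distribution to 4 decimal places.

t=0: π = [0.2000, 0.2000, 0.1000, 0.2000, 0.1000, 0.2000]
t=1: π = [0.1700, 0.1200, 0.1600, 0.2200, 0.1600, 0.1700]
t=2: π = [0.1670, 0.1370, 0.1460, 0.2170, 0.1410, 0.1920]
t=3: π = [0.1712, 0.1322, 0.1466, 0.2192, 0.1471, 0.1837]
t=4: π = [0.1695, 0.1332, 0.1475, 0.2184, 0.1448, 0.1867]
t=5: π = [0.1700, 0.1331, 0.1469, 0.2187, 0.1456, 0.1857]
t=6: π = [0.1699, 0.1331, 0.1472, 0.2186, 0.1453, 0.1860]

π = [0.1699, 0.1331, 0.1472, 0.2186, 0.1453, 0.1860]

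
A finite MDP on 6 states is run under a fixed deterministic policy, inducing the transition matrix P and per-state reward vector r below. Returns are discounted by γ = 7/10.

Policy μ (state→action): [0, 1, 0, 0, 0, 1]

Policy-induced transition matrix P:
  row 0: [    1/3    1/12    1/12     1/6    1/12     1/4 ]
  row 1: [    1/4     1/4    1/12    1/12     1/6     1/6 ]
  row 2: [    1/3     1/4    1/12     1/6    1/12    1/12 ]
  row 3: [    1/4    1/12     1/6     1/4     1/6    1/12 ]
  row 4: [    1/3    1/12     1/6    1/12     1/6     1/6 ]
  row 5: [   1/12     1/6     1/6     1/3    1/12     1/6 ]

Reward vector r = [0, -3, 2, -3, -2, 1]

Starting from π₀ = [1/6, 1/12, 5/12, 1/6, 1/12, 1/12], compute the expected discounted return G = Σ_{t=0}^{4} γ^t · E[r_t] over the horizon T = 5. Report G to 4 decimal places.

t=0: π = [0.1667, 0.0833, 0.4167, 0.1667, 0.0833, 0.0833], E[r] = 0.0000, γ^t·E[r] = 0.000000, running G = 0.000000
t=1: π = [0.2917, 0.1736, 0.1111, 0.1806, 0.1111, 0.1319], E[r] = -0.9306, γ^t·E[r] = -0.651389, running G = -0.651389
t=2: π = [0.2708, 0.1418, 0.1186, 0.1800, 0.1221, 0.1667], E[r] = -0.8056, γ^t·E[r] = -0.394722, running G = -1.046111
t=3: π = [0.2649, 0.1406, 0.1224, 0.1875, 0.1203, 0.1644], E[r] = -0.8157, γ^t·E[r] = -0.279796, running G = -1.325907
t=4: π = [0.2649, 0.1409, 0.1227, 0.1879, 0.1207, 0.1629], E[r] = -0.8195, γ^t·E[r] = -0.196769, running G = -1.522676

G = -1.5227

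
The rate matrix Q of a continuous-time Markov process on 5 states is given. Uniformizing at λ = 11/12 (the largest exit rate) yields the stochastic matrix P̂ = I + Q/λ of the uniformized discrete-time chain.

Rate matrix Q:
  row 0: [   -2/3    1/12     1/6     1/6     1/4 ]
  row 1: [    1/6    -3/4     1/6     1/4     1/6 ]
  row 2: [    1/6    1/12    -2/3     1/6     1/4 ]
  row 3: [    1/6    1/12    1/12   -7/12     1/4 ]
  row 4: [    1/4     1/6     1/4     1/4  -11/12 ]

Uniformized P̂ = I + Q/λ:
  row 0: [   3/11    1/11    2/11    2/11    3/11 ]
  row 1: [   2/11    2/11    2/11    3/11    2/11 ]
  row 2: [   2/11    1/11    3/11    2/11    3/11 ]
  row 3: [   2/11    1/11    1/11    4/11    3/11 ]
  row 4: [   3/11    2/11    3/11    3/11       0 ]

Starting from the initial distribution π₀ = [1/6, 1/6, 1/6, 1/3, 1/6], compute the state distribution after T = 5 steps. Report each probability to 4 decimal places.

t=0: π = [0.1667, 0.1667, 0.1667, 0.3333, 0.1667]
t=1: π = [0.2121, 0.1212, 0.1818, 0.2727, 0.2121]
t=2: π = [0.2204, 0.1212, 0.1928, 0.2617, 0.2039]
t=3: π = [0.2204, 0.1205, 0.1941, 0.2590, 0.2061]
t=4: π = [0.2206, 0.1206, 0.1947, 0.2586, 0.2056]
t=5: π = [0.2206, 0.1206, 0.1947, 0.2585, 0.2057]

π = [0.2206, 0.1206, 0.1947, 0.2585, 0.2057]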